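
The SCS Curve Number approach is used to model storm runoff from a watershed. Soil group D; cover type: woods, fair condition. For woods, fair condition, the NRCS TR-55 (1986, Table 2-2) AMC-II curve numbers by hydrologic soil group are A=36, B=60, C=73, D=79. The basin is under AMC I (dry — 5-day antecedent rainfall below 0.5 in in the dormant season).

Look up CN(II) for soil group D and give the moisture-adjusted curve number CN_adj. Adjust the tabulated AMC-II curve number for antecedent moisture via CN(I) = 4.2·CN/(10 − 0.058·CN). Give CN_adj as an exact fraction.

NRCS table: woods, fair condition, soil group D → CN(II) = 79
Adjust CN=79 to AMC I: 4.2·79/(10 − 0.058·79) → (1659/5) ÷ (2709/500) = 7900/129 ≈ 61.240

CN_adj = 7900/129 ≈ 61.240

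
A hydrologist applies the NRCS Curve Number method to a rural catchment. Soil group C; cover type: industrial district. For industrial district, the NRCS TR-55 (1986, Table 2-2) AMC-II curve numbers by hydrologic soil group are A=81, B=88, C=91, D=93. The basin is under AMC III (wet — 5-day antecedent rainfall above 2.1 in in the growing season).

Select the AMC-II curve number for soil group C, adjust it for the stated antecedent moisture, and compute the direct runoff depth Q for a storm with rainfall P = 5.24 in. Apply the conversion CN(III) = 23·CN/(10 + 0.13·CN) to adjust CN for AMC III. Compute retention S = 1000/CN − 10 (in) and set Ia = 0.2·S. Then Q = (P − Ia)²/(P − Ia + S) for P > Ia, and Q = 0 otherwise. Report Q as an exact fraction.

Q = 72728920489/15288475475 in ≈ 4.757 in

NRCS table: industrial district, soil group C → CN(II) = 91
Adjust CN=91 to AMC III: 23·91/(10 + 0.13·91) → 2093 ÷ (2183/100) = 209300/2183 ≈ 95.877
Max retention: S = 1000/(209300/2183) − 10 = 900/2093 in (≈ 0.430 in)
Ia = 0.2·(900/2093) = 180/2093 in ≈ 0.086 in
Since P=5.240 > Ia=0.086: effective rainfall P−Ia = 269683/52325 in
Q: (269683/52325)² ÷ (292183/52325) = 72728920489/15288475475 in (≈ 4.757 in)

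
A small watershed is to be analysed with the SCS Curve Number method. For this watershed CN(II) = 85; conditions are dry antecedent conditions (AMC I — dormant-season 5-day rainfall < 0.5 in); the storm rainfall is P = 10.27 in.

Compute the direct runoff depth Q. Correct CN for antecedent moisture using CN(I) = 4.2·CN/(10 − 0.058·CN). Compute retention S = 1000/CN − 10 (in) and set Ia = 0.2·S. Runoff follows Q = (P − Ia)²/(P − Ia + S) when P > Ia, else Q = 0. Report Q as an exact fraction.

CN(I) from CN(II)=85: (4.2·85)/(10 − 0.058·85) = 11900/169 ≈ 70.414
Retention S: 1000/CN − 10 with CN=70.414 → S = 500/119 ≈ 4.202 in
Ia = 0.2·(500/119) = 100/119 in ≈ 0.840 in
Since P=10.270 > Ia=0.840: effective rainfall P−Ia = 112213/11900 in
Q = (112213/11900)²/((112213/11900) + 500/119) = (12591757369/141610000)/(162213/11900) = 12591757369/1930334700 in ≈ 6.523 in

Q = 12591757369/1930334700 in ≈ 6.523 in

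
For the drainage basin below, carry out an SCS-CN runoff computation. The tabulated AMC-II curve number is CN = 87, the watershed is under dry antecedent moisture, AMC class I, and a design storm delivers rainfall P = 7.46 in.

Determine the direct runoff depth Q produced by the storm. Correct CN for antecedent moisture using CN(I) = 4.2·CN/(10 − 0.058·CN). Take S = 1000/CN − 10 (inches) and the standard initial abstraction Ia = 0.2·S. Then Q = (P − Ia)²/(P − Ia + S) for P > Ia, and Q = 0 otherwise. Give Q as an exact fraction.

Adjust CN=87 to AMC I: 4.2·87/(10 − 0.058·87) → (1827/5) ÷ (2477/500) = 182700/2477 ≈ 73.759
Max retention: S = 1000/(182700/2477) − 10 = 6500/1827 in (≈ 3.558 in)
Initial abstraction Ia = S/5 = (6500/1827)/5 = 1300/1827 ≈ 0.712 in
P − Ia = 7.460 − 0.712 = 616471/91350 ≈ 6.748 in (> 0, runoff occurs)
Q: (616471/91350)² ÷ (941471/91350) = 380036493841/86003375850 in (≈ 4.419 in)

Q = 380036493841/86003375850 in ≈ 4.419 in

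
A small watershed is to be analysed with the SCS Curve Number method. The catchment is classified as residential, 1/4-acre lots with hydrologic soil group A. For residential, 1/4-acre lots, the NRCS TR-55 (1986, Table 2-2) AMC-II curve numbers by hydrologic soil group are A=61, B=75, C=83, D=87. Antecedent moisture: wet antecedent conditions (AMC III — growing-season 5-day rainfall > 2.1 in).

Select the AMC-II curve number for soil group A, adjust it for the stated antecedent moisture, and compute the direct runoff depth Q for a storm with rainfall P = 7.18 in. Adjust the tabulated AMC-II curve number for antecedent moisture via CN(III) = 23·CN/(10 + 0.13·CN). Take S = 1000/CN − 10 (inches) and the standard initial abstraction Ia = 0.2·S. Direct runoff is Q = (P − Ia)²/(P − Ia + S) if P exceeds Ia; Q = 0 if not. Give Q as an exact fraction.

Q = 215924714329/46276341550 in ≈ 4.666 in

NRCS table: residential, 1/4-acre lots, soil group A → CN(II) = 61
Wet (AMC III): CN(III) = 23·61/(10 + 0.13·61) = 1403/(1793/100) = 140300/1793 ≈ 78.249
S = 1000/(140300/1793) − 10 = 3900/1403 in ≈ 2.780 in
Initial abstraction Ia = S/5 = (3900/1403)/5 = 780/1403 ≈ 0.556 in
Since P=7.180 > Ia=0.556: effective rainfall P−Ia = 464677/70150 in
Q = (464677/70150)²/((464677/70150) + 3900/1403) = (215924714329/4921022500)/(659677/70150) = 215924714329/46276341550 in ≈ 4.666 in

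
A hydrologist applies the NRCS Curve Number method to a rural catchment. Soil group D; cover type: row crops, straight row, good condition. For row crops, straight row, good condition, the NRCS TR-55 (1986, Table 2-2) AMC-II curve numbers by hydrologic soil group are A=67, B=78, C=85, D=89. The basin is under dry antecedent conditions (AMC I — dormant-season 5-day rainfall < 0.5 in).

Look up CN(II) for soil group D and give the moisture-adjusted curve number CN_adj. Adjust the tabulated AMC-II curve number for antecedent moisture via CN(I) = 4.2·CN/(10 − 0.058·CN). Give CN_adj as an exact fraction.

NRCS table: row crops, straight row, good condition, soil group D → CN(II) = 89
Adjust CN=89 to AMC I: 4.2·89/(10 − 0.058·89) → (1869/5) ÷ (2419/500) = 186900/2419 ≈ 77.263

CN_adj = 186900/2419 ≈ 77.263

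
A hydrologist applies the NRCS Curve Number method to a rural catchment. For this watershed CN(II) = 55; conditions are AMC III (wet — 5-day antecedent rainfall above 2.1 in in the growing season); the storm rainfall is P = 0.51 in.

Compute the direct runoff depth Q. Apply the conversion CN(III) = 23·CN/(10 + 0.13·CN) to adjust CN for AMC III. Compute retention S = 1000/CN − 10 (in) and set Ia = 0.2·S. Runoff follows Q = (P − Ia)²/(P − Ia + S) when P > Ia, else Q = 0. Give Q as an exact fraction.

Adjust CN=55 to AMC III: 23·55/(10 + 0.13·55) → 1265 ÷ (343/20) = 25300/343 ≈ 73.761
S = 1000/(25300/343) − 10 = 900/253 in ≈ 3.557 in
Ia = 0.2S: 0.2·3.557 = 0.711 in (exactly 180/253)
P = 0.510 ≤ Ia = 0.711 in: entire storm abstracted, Q = 0.

Q = 0 in ≈ 0.000 in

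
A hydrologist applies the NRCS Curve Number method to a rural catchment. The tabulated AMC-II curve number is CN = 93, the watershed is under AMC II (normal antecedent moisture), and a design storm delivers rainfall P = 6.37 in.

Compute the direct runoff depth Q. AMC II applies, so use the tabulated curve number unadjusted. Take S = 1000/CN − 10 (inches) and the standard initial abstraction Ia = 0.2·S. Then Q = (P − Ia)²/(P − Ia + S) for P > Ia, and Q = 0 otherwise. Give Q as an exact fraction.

CN(II) = 93; AMC II needs no correction.
Max retention: S = 1000/93 − 10 = 70/93 in (≈ 0.753 in)
Initial abstraction Ia = S/5 = (70/93)/5 = 14/93 ≈ 0.151 in
P − Ia = 6.370 − 0.151 = 57841/9300 ≈ 6.219 in (> 0, runoff occurs)
Q = (57841/9300)²/((57841/9300) + 70/93) = (3345581281/86490000)/(64841/9300) = 477940183/86145900 in ≈ 5.548 in

Q = 477940183/86145900 in ≈ 5.548 in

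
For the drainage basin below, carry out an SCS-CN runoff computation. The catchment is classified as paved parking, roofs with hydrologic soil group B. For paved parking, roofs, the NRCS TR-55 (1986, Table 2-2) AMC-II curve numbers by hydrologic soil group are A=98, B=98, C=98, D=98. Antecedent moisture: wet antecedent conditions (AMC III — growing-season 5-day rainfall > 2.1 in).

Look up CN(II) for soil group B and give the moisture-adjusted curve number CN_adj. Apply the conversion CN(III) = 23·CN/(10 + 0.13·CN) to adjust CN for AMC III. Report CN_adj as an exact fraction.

NRCS table: paved parking, roofs, soil group B → CN(II) = 98
Wet (AMC III): CN(III) = 23·98/(10 + 0.13·98) = 2254/(1137/50) = 112700/1137 ≈ 99.120

CN_adj = 112700/1137 ≈ 99.120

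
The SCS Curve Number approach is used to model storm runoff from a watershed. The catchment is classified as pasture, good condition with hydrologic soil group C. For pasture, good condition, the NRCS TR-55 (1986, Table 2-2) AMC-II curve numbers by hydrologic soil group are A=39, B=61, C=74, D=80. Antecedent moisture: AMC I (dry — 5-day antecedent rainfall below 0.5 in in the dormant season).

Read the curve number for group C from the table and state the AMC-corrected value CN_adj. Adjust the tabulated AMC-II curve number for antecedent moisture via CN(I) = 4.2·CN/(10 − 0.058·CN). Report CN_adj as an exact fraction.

NRCS table: pasture, good condition, soil group C → CN(II) = 74
Adjust CN=74 to AMC I: 4.2·74/(10 − 0.058·74) → (1554/5) ÷ (1427/250) = 77700/1427 ≈ 54.450

CN_adj = 77700/1427 ≈ 54.450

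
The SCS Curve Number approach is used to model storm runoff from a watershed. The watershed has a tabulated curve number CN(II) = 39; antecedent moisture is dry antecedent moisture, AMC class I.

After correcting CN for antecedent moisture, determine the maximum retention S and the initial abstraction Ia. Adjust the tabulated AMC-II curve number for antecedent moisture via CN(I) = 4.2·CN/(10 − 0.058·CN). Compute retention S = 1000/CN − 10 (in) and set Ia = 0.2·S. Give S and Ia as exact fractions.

S = 30500/819 in ≈ 37.241 in; Ia = 6100/819 in ≈ 7.448 in

Adjust CN=39 to AMC I: 4.2·39/(10 − 0.058·39) → (819/5) ÷ (3869/500) = 81900/3869 ≈ 21.168
Retention S: 1000/CN − 10 with CN=21.168 → S = 30500/819 ≈ 37.241 in
Ia = 0.2·(30500/819) = 6100/819 in ≈ 7.448 in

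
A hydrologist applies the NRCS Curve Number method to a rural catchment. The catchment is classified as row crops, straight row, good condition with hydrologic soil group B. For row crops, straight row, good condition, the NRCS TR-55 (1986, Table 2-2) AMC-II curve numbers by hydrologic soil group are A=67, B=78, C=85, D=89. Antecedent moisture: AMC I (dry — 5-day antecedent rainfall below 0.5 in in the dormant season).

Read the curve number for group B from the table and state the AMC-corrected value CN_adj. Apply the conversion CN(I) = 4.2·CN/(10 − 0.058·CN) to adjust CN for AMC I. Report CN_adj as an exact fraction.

NRCS table: row crops, straight row, good condition, soil group B → CN(II) = 78
CN(I) from CN(II)=78: (4.2·78)/(10 − 0.058·78) = 81900/1369 ≈ 59.825

CN_adj = 81900/1369 ≈ 59.825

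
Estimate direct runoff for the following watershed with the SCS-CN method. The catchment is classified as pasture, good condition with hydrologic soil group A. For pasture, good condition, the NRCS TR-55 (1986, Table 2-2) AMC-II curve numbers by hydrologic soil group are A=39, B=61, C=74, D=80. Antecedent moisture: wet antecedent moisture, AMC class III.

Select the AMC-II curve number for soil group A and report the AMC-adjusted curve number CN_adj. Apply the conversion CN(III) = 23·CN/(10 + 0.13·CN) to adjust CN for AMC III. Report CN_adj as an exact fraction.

CN_adj = 89700/1507 ≈ 59.522

NRCS table: pasture, good condition, soil group A → CN(II) = 39
Wet (AMC III): CN(III) = 23·39/(10 + 0.13·39) = 897/(1507/100) = 89700/1507 ≈ 59.522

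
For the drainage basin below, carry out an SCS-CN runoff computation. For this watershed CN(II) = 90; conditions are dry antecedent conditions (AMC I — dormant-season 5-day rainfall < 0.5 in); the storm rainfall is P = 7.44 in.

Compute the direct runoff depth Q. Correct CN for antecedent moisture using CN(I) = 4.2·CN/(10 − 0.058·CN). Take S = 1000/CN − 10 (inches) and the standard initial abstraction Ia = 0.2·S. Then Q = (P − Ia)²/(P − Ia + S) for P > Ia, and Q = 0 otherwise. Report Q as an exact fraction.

Adjust CN=90 to AMC I: 4.2·90/(10 − 0.058·90) → 378 ÷ (239/50) = 18900/239 ≈ 79.079
Max retention: S = 1000/(18900/239) − 10 = 500/189 in (≈ 2.646 in)
Ia = 0.2S: 0.2·2.646 = 0.529 in (exactly 100/189)
P − Ia = 7.440 − 0.529 = 32654/4725 ≈ 6.911 in (> 0, runoff occurs)
Q = (32654/4725)²/((32654/4725) + 500/189) = (1066283716/22325625)/(45154/4725) = 533141858/106676325 in ≈ 4.998 in

Q = 533141858/106676325 in ≈ 4.998 in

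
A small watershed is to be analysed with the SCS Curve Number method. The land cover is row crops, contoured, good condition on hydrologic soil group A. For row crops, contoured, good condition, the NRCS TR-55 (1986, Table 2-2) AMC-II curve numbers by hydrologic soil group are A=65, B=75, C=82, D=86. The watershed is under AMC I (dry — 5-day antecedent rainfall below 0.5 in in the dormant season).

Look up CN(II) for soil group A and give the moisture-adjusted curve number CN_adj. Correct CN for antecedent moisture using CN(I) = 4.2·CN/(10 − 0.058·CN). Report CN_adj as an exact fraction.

CN_adj = 3900/89 ≈ 43.820

NRCS table: row crops, contoured, good condition, soil group A → CN(II) = 65
Dry (AMC I): CN(I) = 4.2·65/(10 − 0.058·65) = 273/(623/100) = 3900/89 ≈ 43.820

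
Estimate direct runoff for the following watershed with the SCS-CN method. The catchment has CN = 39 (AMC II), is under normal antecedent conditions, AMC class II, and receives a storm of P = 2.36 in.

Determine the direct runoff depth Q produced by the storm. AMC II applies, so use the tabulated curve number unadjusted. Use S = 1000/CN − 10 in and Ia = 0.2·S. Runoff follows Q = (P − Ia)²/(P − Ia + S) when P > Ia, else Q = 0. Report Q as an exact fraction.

Q = 0 in ≈ 0.000 in

Average conditions: CN = 39 (no AMC adjustment).
Max retention: S = 1000/39 − 10 = 610/39 in (≈ 15.641 in)
Ia = 0.2·(610/39) = 122/39 in ≈ 3.128 in
P = 2.360 ≤ Ia = 3.128 in: entire storm abstracted, Q = 0.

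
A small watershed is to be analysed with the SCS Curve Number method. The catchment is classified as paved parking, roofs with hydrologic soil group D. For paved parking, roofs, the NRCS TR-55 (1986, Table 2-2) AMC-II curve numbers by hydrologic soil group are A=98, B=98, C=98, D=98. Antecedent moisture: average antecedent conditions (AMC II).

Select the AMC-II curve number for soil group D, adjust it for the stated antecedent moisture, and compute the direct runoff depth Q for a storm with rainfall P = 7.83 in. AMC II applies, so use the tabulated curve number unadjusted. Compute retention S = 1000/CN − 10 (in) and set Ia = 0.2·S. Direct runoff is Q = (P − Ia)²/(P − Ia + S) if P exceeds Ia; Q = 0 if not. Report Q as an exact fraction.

NRCS table: paved parking, roofs, soil group D → CN(II) = 98
Average conditions: CN = 98 (no AMC adjustment).
S = 1000/98 − 10 = 10/49 in ≈ 0.204 in
Initial abstraction Ia = S/5 = (10/49)/5 = 2/49 ≈ 0.041 in
Excess rainfall: 7.830 − 0.041 = 7.789 in; P > Ia so Q > 0
Q: (38167/4900)² ÷ (39167/4900) = 1456719889/191918300 in (≈ 7.590 in)

Q = 1456719889/191918300 in ≈ 7.590 in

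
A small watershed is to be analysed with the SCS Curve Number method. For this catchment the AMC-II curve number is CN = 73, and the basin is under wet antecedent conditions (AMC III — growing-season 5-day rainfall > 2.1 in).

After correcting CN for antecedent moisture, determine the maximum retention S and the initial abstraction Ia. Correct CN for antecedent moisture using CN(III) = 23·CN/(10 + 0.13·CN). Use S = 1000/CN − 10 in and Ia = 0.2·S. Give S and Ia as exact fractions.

S = 2700/1679 in ≈ 1.608 in; Ia = 540/1679 in ≈ 0.322 in

Adjust CN=73 to AMC III: 23·73/(10 + 0.13·73) → 1679 ÷ (1949/100) = 167900/1949 ≈ 86.147
Retention S: 1000/CN − 10 with CN=86.147 → S = 2700/1679 ≈ 1.608 in
Ia = 0.2·(2700/1679) = 540/1679 in ≈ 0.322 in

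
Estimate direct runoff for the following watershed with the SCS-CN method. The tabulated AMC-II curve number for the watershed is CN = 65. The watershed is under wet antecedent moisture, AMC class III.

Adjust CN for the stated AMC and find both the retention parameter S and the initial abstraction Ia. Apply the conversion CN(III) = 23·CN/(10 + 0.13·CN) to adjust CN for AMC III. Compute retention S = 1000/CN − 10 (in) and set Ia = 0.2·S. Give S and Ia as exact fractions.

CN(III) from CN(II)=65: (23·65)/(10 + 0.13·65) = 29900/369 ≈ 81.030
S = 1000/(29900/369) − 10 = 700/299 in ≈ 2.341 in
Ia = 0.2·(700/299) = 140/299 in ≈ 0.468 in

S = 700/299 in ≈ 2.341 in; Ia = 140/299 in ≈ 0.468 in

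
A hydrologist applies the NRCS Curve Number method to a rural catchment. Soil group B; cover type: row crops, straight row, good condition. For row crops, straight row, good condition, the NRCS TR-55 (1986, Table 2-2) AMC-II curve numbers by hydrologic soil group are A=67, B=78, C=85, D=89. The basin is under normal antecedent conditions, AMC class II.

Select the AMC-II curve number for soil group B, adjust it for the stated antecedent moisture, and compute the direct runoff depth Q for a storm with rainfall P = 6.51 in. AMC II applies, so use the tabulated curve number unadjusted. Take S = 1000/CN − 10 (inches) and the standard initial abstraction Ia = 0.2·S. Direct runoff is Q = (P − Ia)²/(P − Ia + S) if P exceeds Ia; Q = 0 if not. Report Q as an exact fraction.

NRCS table: row crops, straight row, good condition, soil group B → CN(II) = 78
AMC II — tabulated CN = 78 applies directly.
Retention S: 1000/CN − 10 with CN=78.000 → S = 110/39 ≈ 2.821 in
Ia = 0.2S: 0.2·2.821 = 0.564 in (exactly 22/39)
Excess rainfall: 6.510 − 0.564 = 5.946 in; P > Ia so Q > 0
Runoff Q = (P−Ia)²/(P−Ia+S) = (5.946)²/(5.946+2.821) = 537729721/133337100 ≈ 4.033 in

Q = 537729721/133337100 in ≈ 4.033 in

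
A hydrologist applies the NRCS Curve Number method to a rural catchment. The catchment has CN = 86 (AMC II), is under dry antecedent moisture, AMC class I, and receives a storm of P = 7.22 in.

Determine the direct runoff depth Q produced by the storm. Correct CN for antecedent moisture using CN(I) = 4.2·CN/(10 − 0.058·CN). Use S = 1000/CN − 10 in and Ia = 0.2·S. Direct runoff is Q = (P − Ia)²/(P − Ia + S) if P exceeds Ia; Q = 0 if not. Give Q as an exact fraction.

Dry (AMC I): CN(I) = 4.2·86/(10 − 0.058·86) = (1806/5)/(1253/250) = 12900/179 ≈ 72.067
S = 1000/(12900/179) − 10 = 500/129 in ≈ 3.876 in
Initial abstraction Ia = S/5 = (500/129)/5 = 100/129 ≈ 0.775 in
P − Ia = 7.220 − 0.775 = 41569/6450 ≈ 6.445 in (> 0, runoff occurs)
Q = (41569/6450)²/((41569/6450) + 500/129) = (1727981761/41602500)/(66569/6450) = 1727981761/429370050 in ≈ 4.024 in

Q = 1727981761/429370050 in ≈ 4.024 in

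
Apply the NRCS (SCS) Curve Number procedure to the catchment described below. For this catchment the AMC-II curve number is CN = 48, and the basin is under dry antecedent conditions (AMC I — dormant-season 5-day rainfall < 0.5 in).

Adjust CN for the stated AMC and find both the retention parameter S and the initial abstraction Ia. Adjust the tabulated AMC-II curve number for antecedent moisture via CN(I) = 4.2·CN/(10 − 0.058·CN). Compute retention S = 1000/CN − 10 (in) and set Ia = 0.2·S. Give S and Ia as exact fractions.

Dry (AMC I): CN(I) = 4.2·48/(10 − 0.058·48) = (1008/5)/(902/125) = 12600/451 ≈ 27.938
Max retention: S = 1000/(12600/451) − 10 = 1625/63 in (≈ 25.794 in)
Ia = 0.2·(1625/63) = 325/63 in ≈ 5.159 in

S = 1625/63 in ≈ 25.794 in; Ia = 325/63 in ≈ 5.159 in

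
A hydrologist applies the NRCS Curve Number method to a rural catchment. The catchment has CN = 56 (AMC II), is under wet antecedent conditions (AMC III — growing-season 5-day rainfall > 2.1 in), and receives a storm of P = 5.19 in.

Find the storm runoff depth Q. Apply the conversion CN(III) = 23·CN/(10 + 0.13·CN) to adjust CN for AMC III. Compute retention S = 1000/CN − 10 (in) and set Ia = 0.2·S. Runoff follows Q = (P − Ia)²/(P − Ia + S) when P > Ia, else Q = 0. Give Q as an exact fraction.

Q = 5264808481/2053699900 in ≈ 2.564 in

Wet (AMC III): CN(III) = 23·56/(10 + 0.13·56) = 1288/(432/25) = 4025/54 ≈ 74.537
Retention S: 1000/CN − 10 with CN=74.537 → S = 550/161 ≈ 3.416 in
Ia = 0.2S: 0.2·3.416 = 0.683 in (exactly 110/161)
Since P=5.190 > Ia=0.683: effective rainfall P−Ia = 72559/16100 in
Q: (72559/16100)² ÷ (127559/16100) = 5264808481/2053699900 in (≈ 2.564 in)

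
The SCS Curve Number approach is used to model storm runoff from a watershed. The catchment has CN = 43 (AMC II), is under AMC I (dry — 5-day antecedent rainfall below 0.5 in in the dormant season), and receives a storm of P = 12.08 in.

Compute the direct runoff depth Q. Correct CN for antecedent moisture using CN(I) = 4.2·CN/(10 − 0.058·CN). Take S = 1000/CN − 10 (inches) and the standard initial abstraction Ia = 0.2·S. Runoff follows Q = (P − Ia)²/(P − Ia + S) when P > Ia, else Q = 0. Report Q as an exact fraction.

Adjust CN=43 to AMC I: 4.2·43/(10 − 0.058·43) → (903/5) ÷ (3753/500) = 30100/1251 ≈ 24.061
S = 1000/(30100/1251) − 10 = 9500/301 in ≈ 31.561 in
Initial abstraction Ia = S/5 = (9500/301)/5 = 1900/301 ≈ 6.312 in
Excess rainfall: 12.080 − 6.312 = 5.768 in; P > Ia so Q > 0
Q = (43402/7525)²/((43402/7525) + 9500/301) = (1883733604/56625625)/(280902/7525) = 941866802/1056893775 in ≈ 0.891 in

Q = 941866802/1056893775 in ≈ 0.891 in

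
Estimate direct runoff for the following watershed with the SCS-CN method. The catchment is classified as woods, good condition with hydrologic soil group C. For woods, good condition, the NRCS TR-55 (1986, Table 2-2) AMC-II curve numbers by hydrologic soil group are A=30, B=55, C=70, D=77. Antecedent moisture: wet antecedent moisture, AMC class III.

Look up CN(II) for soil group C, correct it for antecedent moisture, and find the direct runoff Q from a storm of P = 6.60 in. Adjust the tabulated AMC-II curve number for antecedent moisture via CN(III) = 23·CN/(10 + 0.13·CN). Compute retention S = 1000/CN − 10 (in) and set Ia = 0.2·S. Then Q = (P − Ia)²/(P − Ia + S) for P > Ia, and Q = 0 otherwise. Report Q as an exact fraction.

NRCS table: woods, good condition, soil group C → CN(II) = 70
Wet (AMC III): CN(III) = 23·70/(10 + 0.13·70) = 1610/(191/10) = 16100/191 ≈ 84.293
Max retention: S = 1000/(16100/191) − 10 = 300/161 in (≈ 1.863 in)
Initial abstraction Ia = S/5 = (300/161)/5 = 60/161 ≈ 0.373 in
Since P=6.600 > Ia=0.373: effective rainfall P−Ia = 5013/805 in
Q = (5013/805)²/((5013/805) + 300/161) = (25130169/648025)/(6513/805) = 8376723/1747655 in ≈ 4.793 in

Q = 8376723/1747655 in ≈ 4.793 in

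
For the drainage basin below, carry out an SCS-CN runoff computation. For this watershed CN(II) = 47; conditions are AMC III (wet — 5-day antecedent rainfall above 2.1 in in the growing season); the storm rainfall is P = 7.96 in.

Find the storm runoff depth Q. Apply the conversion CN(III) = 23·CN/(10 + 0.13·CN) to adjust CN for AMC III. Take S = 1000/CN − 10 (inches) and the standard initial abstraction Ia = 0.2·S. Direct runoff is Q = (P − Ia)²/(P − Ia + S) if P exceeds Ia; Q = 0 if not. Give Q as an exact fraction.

Q = 35577127161/8678240975 in ≈ 4.100 in

CN(III) from CN(II)=47: (23·47)/(10 + 0.13·47) = 108100/1611 ≈ 67.101
Max retention: S = 1000/(108100/1611) − 10 = 5300/1081 in (≈ 4.903 in)
Ia = 0.2·(5300/1081) = 1060/1081 in ≈ 0.981 in
P − Ia = 7.960 − 0.981 = 188619/27025 ≈ 6.979 in (> 0, runoff occurs)
Q: (188619/27025)² ÷ (321119/27025) = 35577127161/8678240975 in (≈ 4.100 in)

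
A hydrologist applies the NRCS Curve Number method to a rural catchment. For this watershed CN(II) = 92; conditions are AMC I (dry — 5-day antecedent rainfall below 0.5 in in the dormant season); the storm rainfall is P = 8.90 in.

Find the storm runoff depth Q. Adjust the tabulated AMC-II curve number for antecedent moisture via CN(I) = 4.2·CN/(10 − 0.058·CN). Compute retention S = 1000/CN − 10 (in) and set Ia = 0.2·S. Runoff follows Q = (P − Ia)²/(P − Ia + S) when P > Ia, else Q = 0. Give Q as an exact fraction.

Dry (AMC I): CN(I) = 4.2·92/(10 − 0.058·92) = (1932/5)/(583/125) = 48300/583 ≈ 82.847
S = 1000/(48300/583) − 10 = 1000/483 in ≈ 2.070 in
Ia = 0.2·(1000/483) = 200/483 in ≈ 0.414 in
Excess rainfall: 8.900 − 0.414 = 8.486 in; P > Ia so Q > 0
Runoff Q = (P−Ia)²/(P−Ia+S) = (8.486)²/(8.486+2.070) = 1679934169/246267210 ≈ 6.822 in

Q = 1679934169/246267210 in ≈ 6.822 in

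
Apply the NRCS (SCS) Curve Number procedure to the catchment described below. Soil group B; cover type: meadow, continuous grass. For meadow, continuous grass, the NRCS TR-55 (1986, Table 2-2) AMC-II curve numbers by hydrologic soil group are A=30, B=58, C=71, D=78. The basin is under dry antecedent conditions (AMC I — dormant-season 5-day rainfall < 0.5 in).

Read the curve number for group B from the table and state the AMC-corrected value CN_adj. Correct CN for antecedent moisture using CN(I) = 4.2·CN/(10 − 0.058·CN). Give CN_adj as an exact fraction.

NRCS table: meadow, continuous grass, soil group B → CN(II) = 58
Adjust CN=58 to AMC I: 4.2·58/(10 − 0.058·58) → (1218/5) ÷ (1659/250) = 2900/79 ≈ 36.709

CN_adj = 2900/79 ≈ 36.709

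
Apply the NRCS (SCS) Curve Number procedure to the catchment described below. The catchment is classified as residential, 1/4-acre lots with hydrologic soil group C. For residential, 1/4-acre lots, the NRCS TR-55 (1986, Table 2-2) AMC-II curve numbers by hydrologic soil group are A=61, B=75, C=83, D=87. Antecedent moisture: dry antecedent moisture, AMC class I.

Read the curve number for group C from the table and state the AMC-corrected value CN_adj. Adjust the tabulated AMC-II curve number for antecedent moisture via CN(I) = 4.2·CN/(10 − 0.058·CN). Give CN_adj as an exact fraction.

NRCS table: residential, 1/4-acre lots, soil group C → CN(II) = 83
CN(I) from CN(II)=83: (4.2·83)/(10 − 0.058·83) = 174300/2593 ≈ 67.219

CN_adj = 174300/2593 ≈ 67.219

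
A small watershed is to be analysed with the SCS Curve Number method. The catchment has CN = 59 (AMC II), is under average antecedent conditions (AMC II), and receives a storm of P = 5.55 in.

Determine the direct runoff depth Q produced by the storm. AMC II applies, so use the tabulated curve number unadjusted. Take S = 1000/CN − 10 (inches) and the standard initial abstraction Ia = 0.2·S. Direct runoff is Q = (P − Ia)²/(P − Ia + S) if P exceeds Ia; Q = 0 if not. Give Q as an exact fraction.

AMC II — tabulated CN = 59 applies directly.
Max retention: S = 1000/59 − 10 = 410/59 in (≈ 6.949 in)
Ia = 0.2S: 0.2·6.949 = 1.390 in (exactly 82/59)
P − Ia = 5.550 − 1.390 = 4909/1180 ≈ 4.160 in (> 0, runoff occurs)
Q = (4909/1180)²/((4909/1180) + 410/59) = (24098281/1392400)/(13109/1180) = 24098281/15468620 in ≈ 1.558 in

Q = 24098281/15468620 in ≈ 1.558 in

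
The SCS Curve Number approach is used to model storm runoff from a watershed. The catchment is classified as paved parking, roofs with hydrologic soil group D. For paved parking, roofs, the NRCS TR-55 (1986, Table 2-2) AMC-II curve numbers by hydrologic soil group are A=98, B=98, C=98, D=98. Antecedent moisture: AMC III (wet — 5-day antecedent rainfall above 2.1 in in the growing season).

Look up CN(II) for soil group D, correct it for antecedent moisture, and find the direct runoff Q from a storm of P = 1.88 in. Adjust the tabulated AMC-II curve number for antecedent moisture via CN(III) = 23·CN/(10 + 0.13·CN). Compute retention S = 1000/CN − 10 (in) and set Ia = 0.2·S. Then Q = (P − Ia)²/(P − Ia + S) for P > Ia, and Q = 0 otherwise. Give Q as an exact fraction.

NRCS table: paved parking, roofs, soil group D → CN(II) = 98
Wet (AMC III): CN(III) = 23·98/(10 + 0.13·98) = 2254/(1137/50) = 112700/1137 ≈ 99.120
Retention S: 1000/CN − 10 with CN=99.120 → S = 100/1127 ≈ 0.089 in
Initial abstraction Ia = S/5 = (100/1127)/5 = 20/1127 ≈ 0.018 in
Excess rainfall: 1.880 − 0.018 = 1.862 in; P > Ia so Q > 0
Q: (52469/28175)² ÷ (54969/28175) = 2752995961/1548751575 in (≈ 1.778 in)

Q = 2752995961/1548751575 in ≈ 1.778 in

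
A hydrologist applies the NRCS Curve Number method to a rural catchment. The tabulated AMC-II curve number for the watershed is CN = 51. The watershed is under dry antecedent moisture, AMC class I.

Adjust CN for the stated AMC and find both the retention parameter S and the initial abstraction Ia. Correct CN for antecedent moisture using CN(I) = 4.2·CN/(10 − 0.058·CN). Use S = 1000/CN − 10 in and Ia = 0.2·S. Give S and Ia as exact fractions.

S = 3500/153 in ≈ 22.876 in; Ia = 700/153 in ≈ 4.575 in

Adjust CN=51 to AMC I: 4.2·51/(10 − 0.058·51) → (1071/5) ÷ (3521/500) = 15300/503 ≈ 30.417
Retention S: 1000/CN − 10 with CN=30.417 → S = 3500/153 ≈ 22.876 in
Ia = 0.2S: 0.2·22.876 = 4.575 in (exactly 700/153)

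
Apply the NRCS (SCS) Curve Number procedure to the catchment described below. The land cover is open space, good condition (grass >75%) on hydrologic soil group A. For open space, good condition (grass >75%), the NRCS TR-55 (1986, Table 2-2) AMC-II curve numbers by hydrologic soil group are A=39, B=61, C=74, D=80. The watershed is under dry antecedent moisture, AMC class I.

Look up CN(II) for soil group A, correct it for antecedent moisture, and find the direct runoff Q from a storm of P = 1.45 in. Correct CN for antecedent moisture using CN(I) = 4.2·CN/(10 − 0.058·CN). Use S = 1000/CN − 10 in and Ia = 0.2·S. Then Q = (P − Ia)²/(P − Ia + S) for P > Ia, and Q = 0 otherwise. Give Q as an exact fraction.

Q = 0 in ≈ 0.000 in

NRCS table: open space, good condition (grass >75%), soil group A → CN(II) = 39
Adjust CN=39 to AMC I: 4.2·39/(10 − 0.058·39) → (819/5) ÷ (3869/500) = 81900/3869 ≈ 21.168
Retention S: 1000/CN − 10 with CN=21.168 → S = 30500/819 ≈ 37.241 in
Ia = 0.2S: 0.2·37.241 = 7.448 in (exactly 6100/819)
P = 1.450 ≤ Ia = 7.448 in: entire storm abstracted, Q = 0.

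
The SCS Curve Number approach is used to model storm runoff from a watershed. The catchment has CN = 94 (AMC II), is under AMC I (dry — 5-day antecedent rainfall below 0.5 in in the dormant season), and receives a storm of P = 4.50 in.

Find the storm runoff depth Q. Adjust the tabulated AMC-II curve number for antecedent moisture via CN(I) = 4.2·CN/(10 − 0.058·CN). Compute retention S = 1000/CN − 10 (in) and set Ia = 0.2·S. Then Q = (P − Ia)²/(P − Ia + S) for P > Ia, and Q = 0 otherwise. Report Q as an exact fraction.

Q = 7623121/2474738 in ≈ 3.080 in

CN(I) from CN(II)=94: (4.2·94)/(10 − 0.058·94) = 32900/379 ≈ 86.807
S = 1000/(32900/379) − 10 = 500/329 in ≈ 1.520 in
Ia = 0.2·(500/329) = 100/329 in ≈ 0.304 in
Since P=4.500 > Ia=0.304: effective rainfall P−Ia = 2761/658 in
Runoff Q = (P−Ia)²/(P−Ia+S) = (4.196)²/(4.196+1.520) = 7623121/2474738 ≈ 3.080 in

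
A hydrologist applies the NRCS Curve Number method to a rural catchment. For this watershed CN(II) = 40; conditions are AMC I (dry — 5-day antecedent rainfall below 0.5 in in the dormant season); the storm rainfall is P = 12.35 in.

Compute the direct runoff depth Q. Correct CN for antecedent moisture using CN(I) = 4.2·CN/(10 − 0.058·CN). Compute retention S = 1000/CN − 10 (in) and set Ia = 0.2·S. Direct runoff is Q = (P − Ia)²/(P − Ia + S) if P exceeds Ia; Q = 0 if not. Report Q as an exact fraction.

Q = 531441/802060 in ≈ 0.663 in

Dry (AMC I): CN(I) = 4.2·40/(10 − 0.058·40) = 168/(192/25) = 175/8 ≈ 21.875
S = 1000/(175/8) − 10 = 250/7 in ≈ 35.714 in
Ia = 0.2·(250/7) = 50/7 in ≈ 7.143 in
Excess rainfall: 12.350 − 7.143 = 5.207 in; P > Ia so Q > 0
Q: (729/140)² ÷ (5729/140) = 531441/802060 in (≈ 0.663 in)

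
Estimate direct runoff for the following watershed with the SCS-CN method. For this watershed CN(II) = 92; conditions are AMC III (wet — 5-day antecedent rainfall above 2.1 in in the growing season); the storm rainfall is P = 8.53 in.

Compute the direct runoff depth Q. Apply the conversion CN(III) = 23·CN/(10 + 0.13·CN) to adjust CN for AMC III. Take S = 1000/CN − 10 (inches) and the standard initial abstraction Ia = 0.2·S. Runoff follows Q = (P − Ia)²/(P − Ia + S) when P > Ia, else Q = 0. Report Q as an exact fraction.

Adjust CN=92 to AMC III: 23·92/(10 + 0.13·92) → 2116 ÷ (549/25) = 52900/549 ≈ 96.357
Retention S: 1000/CN − 10 with CN=96.357 → S = 200/529 ≈ 0.378 in
Ia = 0.2S: 0.2·0.378 = 0.076 in (exactly 40/529)
P − Ia = 8.530 − 0.076 = 447237/52900 ≈ 8.454 in (> 0, runoff occurs)
Q: (447237/52900)² ÷ (467237/52900) = 200020934169/24716837300 in (≈ 8.092 in)

Q = 200020934169/24716837300 in ≈ 8.092 in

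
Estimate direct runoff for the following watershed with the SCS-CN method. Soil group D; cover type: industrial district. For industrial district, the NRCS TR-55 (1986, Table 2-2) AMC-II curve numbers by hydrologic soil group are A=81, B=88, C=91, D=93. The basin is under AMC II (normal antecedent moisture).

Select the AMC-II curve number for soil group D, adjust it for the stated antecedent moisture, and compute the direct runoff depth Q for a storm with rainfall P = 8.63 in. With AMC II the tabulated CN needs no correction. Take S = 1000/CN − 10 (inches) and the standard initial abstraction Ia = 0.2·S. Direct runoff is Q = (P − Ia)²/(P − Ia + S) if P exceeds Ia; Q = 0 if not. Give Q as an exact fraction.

NRCS table: industrial district, soil group D → CN(II) = 93
CN(II) = 93; AMC II needs no correction.
S = 1000/93 − 10 = 70/93 in ≈ 0.753 in
Ia = 0.2·(70/93) = 14/93 in ≈ 0.151 in
Excess rainfall: 8.630 − 0.151 = 8.479 in; P > Ia so Q > 0
Runoff Q = (P−Ia)²/(P−Ia+S) = (8.479)²/(8.479+0.753) = 6218741881/798488700 ≈ 7.788 in

Q = 6218741881/798488700 in ≈ 7.788 in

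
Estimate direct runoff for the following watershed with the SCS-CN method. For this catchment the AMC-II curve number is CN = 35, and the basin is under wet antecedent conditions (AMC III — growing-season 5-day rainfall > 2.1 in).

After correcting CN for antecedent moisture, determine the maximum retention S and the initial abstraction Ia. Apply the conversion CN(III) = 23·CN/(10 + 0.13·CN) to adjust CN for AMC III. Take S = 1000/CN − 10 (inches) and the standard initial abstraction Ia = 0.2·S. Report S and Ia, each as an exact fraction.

S = 1300/161 in ≈ 8.075 in; Ia = 260/161 in ≈ 1.615 in

CN(III) from CN(II)=35: (23·35)/(10 + 0.13·35) = 16100/291 ≈ 55.326
S = 1000/(16100/291) − 10 = 1300/161 in ≈ 8.075 in
Ia = 0.2·(1300/161) = 260/161 in ≈ 1.615 in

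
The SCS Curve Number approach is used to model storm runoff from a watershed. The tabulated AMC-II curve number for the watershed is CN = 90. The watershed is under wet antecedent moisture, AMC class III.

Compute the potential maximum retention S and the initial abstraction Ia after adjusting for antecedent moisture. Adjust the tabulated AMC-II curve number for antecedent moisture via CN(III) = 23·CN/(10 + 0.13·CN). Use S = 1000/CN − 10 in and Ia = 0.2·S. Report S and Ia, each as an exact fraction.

S = 100/207 in ≈ 0.483 in; Ia = 20/207 in ≈ 0.097 in

Adjust CN=90 to AMC III: 23·90/(10 + 0.13·90) → 2070 ÷ (217/10) = 20700/217 ≈ 95.392
Retention S: 1000/CN − 10 with CN=95.392 → S = 100/207 ≈ 0.483 in
Initial abstraction Ia = S/5 = (100/207)/5 = 20/207 ≈ 0.097 in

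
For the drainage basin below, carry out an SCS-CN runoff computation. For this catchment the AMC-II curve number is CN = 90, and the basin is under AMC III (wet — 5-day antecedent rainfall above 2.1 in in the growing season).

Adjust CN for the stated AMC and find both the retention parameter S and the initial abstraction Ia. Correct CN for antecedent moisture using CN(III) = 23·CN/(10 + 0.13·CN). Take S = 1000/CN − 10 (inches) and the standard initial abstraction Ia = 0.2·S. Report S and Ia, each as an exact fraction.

Adjust CN=90 to AMC III: 23·90/(10 + 0.13·90) → 2070 ÷ (217/10) = 20700/217 ≈ 95.392
Max retention: S = 1000/(20700/217) − 10 = 100/207 in (≈ 0.483 in)
Initial abstraction Ia = S/5 = (100/207)/5 = 20/207 ≈ 0.097 in

S = 100/207 in ≈ 0.483 in; Ia = 20/207 in ≈ 0.097 in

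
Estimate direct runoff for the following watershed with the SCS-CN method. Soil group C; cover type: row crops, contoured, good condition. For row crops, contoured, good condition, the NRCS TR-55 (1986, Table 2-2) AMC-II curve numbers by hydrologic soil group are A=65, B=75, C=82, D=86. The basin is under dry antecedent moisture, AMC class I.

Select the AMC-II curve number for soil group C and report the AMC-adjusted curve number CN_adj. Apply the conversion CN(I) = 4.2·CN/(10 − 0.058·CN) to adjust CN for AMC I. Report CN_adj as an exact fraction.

NRCS table: row crops, contoured, good condition, soil group C → CN(II) = 82
Adjust CN=82 to AMC I: 4.2·82/(10 − 0.058·82) → (1722/5) ÷ (1311/250) = 28700/437 ≈ 65.675

CN_adj = 28700/437 ≈ 65.675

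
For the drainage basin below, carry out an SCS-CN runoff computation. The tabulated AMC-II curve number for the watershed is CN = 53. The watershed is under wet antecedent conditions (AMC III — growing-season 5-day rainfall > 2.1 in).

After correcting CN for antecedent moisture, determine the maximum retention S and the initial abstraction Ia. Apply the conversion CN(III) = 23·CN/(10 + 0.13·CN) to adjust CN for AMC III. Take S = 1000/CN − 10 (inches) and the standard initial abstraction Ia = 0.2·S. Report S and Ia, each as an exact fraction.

S = 4700/1219 in ≈ 3.856 in; Ia = 940/1219 in ≈ 0.771 in

CN(III) from CN(II)=53: (23·53)/(10 + 0.13·53) = 121900/1689 ≈ 72.173
S = 1000/(121900/1689) − 10 = 4700/1219 in ≈ 3.856 in
Ia = 0.2·(4700/1219) = 940/1219 in ≈ 0.771 in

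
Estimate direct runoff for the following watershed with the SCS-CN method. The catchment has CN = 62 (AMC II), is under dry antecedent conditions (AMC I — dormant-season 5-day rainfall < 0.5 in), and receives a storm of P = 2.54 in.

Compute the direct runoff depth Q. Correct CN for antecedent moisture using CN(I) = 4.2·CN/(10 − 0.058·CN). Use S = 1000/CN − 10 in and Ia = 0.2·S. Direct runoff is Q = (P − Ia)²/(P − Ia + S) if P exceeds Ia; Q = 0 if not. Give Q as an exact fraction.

Q = 0 in ≈ 0.000 in

CN(I) from CN(II)=62: (4.2·62)/(10 − 0.058·62) = 65100/1601 ≈ 40.662
Retention S: 1000/CN − 10 with CN=40.662 → S = 9500/651 ≈ 14.593 in
Ia = 0.2·(9500/651) = 1900/651 in ≈ 2.919 in
P = 2.540 ≤ Ia = 2.919 in: entire storm abstracted, Q = 0.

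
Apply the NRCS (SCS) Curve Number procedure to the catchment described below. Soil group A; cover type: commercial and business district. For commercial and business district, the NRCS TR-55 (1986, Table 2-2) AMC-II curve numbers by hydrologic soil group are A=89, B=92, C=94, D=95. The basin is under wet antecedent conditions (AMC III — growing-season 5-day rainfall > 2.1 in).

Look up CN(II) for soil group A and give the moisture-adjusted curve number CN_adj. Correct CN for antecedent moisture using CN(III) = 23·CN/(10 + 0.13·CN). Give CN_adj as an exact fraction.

NRCS table: commercial and business district, soil group A → CN(II) = 89
Adjust CN=89 to AMC III: 23·89/(10 + 0.13·89) → 2047 ÷ (2157/100) = 204700/2157 ≈ 94.900

CN_adj = 204700/2157 ≈ 94.900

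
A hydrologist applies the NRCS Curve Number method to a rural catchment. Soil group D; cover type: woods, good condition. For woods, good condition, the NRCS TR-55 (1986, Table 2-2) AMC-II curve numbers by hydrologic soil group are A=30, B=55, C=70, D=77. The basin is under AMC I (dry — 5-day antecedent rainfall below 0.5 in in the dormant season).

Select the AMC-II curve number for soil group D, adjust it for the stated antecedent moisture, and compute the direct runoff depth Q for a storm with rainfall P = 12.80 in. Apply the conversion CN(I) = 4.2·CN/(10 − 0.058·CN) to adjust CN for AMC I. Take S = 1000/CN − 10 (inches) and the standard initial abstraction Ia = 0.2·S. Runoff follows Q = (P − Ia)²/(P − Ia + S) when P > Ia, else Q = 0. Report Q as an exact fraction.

Q = 528862009/75538155 in ≈ 7.001 in

NRCS table: woods, good condition, soil group D → CN(II) = 77
CN(I) from CN(II)=77: (4.2·77)/(10 − 0.058·77) = 161700/2767 ≈ 58.439
Retention S: 1000/CN − 10 with CN=58.439 → S = 11500/1617 ≈ 7.112 in
Ia = 0.2S: 0.2·7.112 = 1.422 in (exactly 2300/1617)
Since P=12.800 > Ia=1.422: effective rainfall P−Ia = 91988/8085 in
Q: (91988/8085)² ÷ (149488/8085) = 528862009/75538155 in (≈ 7.001 in)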